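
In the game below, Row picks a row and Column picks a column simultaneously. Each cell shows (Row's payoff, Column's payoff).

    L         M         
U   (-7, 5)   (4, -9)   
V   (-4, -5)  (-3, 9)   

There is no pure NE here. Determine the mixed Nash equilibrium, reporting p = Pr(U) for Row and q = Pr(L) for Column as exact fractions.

p = 1/2, q = 7/10

Each player's mixing probability is pinned down by making the *other* player indifferent.
Column indifferent between L and M: p·5 + (1−p)·(-5) = p·(-9) + (1−p)·9 ⟹ (-5) + 10p = 9 + (-18)p ⟹ p = 1/2.
Row indifferent between U and V: q·(-7) + (1−q)·4 = q·(-4) + (1−q)·(-3) ⟹ 4 + (-11)q = (-3) + (-1)q ⟹ q = 7/10.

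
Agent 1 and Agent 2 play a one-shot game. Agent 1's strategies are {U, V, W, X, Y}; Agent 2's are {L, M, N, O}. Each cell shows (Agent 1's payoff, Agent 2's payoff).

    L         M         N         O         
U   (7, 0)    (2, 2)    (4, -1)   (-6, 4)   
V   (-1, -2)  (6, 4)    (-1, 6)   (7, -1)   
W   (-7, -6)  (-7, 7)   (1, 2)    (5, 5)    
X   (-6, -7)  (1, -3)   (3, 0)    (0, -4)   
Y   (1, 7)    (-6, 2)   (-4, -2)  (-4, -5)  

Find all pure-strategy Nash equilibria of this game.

Find each player's best response to every opponent strategy; NE are the intersections.
Agent 1's best responses — vs L: U (payoff 7); vs M: V (payoff 6); vs N: U (payoff 4); vs O: V (payoff 7).
Agent 2's best responses — vs U: O (payoff 4); vs V: N (payoff 6); vs W: M (payoff 7); vs X: N (payoff 0); vs Y: L (payoff 7).
No cell has both players best-responding. For instance, Agent 1's best reply to O is V, but against V Agent 2 prefers N over O.

There is no pure-strategy Nash equilibrium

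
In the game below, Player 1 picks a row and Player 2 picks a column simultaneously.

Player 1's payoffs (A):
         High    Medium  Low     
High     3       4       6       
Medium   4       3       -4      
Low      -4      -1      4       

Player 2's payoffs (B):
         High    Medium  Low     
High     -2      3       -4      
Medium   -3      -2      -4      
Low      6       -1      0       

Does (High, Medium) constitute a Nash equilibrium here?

Yes

Holding Player 2 at Medium: Player 1 gets 4 from High, versus 3 from Medium, -1 from Low. No profitable deviation for Player 1.
Holding Player 1 at High: Player 2 gets 3 from Medium, versus -2 from High, -4 from Low. No profitable deviation for Player 2 either.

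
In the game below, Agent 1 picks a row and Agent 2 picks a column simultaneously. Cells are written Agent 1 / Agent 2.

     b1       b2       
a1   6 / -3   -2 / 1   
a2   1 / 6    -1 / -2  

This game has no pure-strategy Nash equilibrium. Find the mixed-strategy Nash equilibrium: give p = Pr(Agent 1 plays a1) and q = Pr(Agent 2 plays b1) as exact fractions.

Each player's mixing probability is pinned down by making the *other* player indifferent.
Agent 2 indifferent between b1 and b2: p·(-3) + (1−p)·6 = p·1 + (1−p)·(-2) ⟹ 6 + (-9)p = (-2) + 3p ⟹ p = 2/3.
Agent 1 indifferent between a1 and a2: q·6 + (1−q)·(-2) = q·1 + (1−q)·(-1) ⟹ (-2) + 8q = (-1) + 2q ⟹ q = 1/6.

p = 2/3, q = 1/6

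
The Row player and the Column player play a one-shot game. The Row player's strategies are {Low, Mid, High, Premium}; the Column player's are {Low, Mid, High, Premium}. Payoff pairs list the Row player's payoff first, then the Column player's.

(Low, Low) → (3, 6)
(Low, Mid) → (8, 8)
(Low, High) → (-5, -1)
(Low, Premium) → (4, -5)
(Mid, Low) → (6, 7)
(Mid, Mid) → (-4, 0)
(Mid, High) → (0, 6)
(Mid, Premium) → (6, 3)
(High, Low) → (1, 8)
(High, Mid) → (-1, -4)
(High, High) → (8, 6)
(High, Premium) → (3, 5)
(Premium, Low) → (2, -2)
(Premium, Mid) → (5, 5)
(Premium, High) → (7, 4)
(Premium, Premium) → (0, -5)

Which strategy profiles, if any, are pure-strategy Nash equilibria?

Check mutual best responses: a cell is a NE iff neither player can gain by unilaterally deviating.
The Row player's best responses — vs Low: Mid (payoff 6); vs Mid: Low (payoff 8); vs High: High (payoff 8); vs Premium: Mid (payoff 6).
The Column player's best responses — vs Low: Mid (payoff 8); vs Mid: Low (payoff 7); vs High: Low (payoff 8); vs Premium: Mid (payoff 5).
Mutual best responses occur at (Low, Mid) and (Mid, Low); at each, neither player gains by switching.

(Low, Mid) and (Mid, Low)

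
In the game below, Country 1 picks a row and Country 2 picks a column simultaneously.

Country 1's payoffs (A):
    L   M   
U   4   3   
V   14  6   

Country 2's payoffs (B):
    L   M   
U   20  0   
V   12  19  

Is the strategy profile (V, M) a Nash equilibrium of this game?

Holding Country 2 at M: Country 1 gets 6 from V, versus 3 from U. No profitable deviation for Country 1.
Holding Country 1 at V: Country 2 gets 19 from M, versus 12 from L. No profitable deviation for Country 2 either.

Yes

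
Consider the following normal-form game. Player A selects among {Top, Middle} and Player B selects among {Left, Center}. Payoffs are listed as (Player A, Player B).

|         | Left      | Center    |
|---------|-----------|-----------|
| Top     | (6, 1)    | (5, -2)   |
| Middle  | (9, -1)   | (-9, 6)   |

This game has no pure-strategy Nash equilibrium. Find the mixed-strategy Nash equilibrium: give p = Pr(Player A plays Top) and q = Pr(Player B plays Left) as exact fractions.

p = 7/10, q = 14/17

In a mixed NE each player is indifferent between their pure strategies, so the opponent's mix sets the indifference.
Player B indifferent between Left and Center: p·1 + (1−p)·(-1) = p·(-2) + (1−p)·6 ⟹ (-1) + 2p = 6 + (-8)p ⟹ p = 7/10.
Player A indifferent between Top and Middle: q·6 + (1−q)·5 = q·9 + (1−q)·(-9) ⟹ 5 + 1q = (-9) + 18q ⟹ q = 14/17.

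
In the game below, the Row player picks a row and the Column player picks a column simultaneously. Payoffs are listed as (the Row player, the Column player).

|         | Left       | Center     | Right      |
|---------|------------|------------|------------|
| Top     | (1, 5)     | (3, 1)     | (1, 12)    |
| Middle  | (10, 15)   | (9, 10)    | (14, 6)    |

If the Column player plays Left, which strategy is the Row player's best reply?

Middle

With the Column player fixed at Left, the Row player's payoffs are: Top → 1, Middle → 10.
The maximum is 10, achieved by Middle.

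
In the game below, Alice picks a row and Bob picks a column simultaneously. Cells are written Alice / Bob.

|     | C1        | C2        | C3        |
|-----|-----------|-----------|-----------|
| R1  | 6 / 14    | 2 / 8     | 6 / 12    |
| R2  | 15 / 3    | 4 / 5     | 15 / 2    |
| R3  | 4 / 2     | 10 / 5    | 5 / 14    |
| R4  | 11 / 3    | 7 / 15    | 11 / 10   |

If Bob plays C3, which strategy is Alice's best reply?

R2

With Bob fixed at C3, Alice's payoffs are: R1 → 6, R2 → 15, R3 → 5, R4 → 11.
The maximum is 15, achieved by R2.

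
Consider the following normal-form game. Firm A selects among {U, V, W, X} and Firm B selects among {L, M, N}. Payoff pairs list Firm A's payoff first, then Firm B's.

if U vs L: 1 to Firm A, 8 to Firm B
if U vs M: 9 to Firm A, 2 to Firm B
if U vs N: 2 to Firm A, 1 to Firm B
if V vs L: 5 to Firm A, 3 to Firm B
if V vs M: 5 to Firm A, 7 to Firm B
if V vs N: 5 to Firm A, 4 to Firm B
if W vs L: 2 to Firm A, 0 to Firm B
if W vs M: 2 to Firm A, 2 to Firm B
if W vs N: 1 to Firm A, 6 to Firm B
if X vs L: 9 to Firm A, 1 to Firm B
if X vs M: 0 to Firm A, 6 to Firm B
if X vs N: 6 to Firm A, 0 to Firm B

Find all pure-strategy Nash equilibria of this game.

Find each player's best response to every opponent strategy; NE are the intersections.
Firm A's best responses — vs L: X (payoff 9); vs M: U (payoff 9); vs N: X (payoff 6).
Firm B's best responses — vs U: L (payoff 8); vs V: M (payoff 7); vs W: N (payoff 6); vs X: M (payoff 6).
No cell has both players best-responding. For instance, Firm A's best reply to M is U, but against U Firm B prefers L over M.

There is no pure-strategy Nash equilibrium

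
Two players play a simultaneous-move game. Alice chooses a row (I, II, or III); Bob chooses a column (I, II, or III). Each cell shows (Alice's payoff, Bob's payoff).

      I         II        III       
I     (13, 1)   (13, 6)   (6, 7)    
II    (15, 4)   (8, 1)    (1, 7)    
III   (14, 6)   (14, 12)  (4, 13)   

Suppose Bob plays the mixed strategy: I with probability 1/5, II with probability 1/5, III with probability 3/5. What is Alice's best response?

Alice's best reply maximizes expected payoff against the mix.
I: (1/5)·13 + (1/5)·13 + (3/5)·6 = 44/5
II: (1/5)·15 + (1/5)·8 + (3/5)·1 = 26/5
III: (1/5)·14 + (1/5)·14 + (3/5)·4 = 8
Highest expected payoff is 44/5, from I.

I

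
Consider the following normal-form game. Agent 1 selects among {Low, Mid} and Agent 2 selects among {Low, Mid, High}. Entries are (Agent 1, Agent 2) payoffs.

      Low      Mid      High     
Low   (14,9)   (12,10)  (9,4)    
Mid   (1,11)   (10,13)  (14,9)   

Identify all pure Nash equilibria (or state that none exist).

(Low, Mid)

Check mutual best responses: a cell is a NE iff neither player can gain by unilaterally deviating.
Agent 1's best responses — vs Low: Low (payoff 14); vs Mid: Low (payoff 12); vs High: Mid (payoff 14).
Agent 2's best responses — vs Low: Mid (payoff 10); vs Mid: Mid (payoff 13).
The only mutual best response is (Low, Mid); neither player gains by switching there.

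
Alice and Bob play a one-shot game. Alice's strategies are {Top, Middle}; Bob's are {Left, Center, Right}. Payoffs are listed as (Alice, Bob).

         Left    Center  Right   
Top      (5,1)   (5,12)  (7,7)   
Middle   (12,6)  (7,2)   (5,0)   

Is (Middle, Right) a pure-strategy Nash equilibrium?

Holding Bob at Right: Alice gets 5 from Middle but could get 7 by switching to Top. Alice has a profitable deviation.

No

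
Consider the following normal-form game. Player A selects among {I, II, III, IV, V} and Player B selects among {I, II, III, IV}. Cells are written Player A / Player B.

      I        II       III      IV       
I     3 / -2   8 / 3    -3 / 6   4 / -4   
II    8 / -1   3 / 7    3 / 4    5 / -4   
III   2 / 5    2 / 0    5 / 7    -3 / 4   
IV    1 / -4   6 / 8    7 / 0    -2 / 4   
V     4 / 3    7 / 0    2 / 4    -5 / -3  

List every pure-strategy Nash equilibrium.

A profile is a Nash equilibrium when each player is best-responding to the other.
Player A's best responses — vs I: II (payoff 8); vs II: I (payoff 8); vs III: IV (payoff 7); vs IV: II (payoff 5).
Player B's best responses — vs I: III (payoff 6); vs II: II (payoff 7); vs III: III (payoff 7); vs IV: II (payoff 8); vs V: III (payoff 4).
No cell has both players best-responding. For instance, Player A's best reply to IV is II, but against II Player B prefers II over IV.

No pure-strategy Nash equilibrium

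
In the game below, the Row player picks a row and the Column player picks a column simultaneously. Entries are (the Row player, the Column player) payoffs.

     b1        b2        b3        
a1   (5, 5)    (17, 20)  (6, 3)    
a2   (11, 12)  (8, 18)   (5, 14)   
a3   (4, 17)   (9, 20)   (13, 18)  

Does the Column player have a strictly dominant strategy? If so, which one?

b2

Check whether one of the Column player's strategies beats all alternatives regardless of what the opponent does.
b2 strictly dominates: vs a1: 20 > each of {5, 3}; vs a2: 18 > each of {12, 14}; vs a3: 20 > each of {17, 18}.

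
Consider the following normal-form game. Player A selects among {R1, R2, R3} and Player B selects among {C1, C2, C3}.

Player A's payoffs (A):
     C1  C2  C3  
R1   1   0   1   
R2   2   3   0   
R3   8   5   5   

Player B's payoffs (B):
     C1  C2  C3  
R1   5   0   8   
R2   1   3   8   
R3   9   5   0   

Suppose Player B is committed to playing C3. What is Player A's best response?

With Player B fixed at C3, Player A's payoffs are: R1 → 1, R2 → 0, R3 → 5.
The maximum is 5, achieved by R3.

R3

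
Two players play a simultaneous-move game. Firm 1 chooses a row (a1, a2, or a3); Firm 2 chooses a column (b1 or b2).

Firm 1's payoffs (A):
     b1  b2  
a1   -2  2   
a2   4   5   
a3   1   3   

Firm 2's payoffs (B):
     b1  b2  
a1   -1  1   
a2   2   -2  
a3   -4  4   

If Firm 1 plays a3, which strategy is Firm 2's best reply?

With Firm 1 fixed at a3, Firm 2's payoffs are: b1 → -4, b2 → 4.
The maximum is 4, achieved by b2.

b2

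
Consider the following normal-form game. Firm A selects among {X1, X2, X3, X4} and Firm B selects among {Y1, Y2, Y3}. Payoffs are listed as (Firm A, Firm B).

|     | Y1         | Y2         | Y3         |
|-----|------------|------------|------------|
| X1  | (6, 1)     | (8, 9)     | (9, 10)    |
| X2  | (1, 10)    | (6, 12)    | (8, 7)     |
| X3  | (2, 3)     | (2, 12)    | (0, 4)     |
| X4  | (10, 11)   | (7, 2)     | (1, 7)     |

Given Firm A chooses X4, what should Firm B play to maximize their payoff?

Y1

With Firm A fixed at X4, Firm B's payoffs are: Y1 → 11, Y2 → 2, Y3 → 7.
The maximum is 11, achieved by Y1.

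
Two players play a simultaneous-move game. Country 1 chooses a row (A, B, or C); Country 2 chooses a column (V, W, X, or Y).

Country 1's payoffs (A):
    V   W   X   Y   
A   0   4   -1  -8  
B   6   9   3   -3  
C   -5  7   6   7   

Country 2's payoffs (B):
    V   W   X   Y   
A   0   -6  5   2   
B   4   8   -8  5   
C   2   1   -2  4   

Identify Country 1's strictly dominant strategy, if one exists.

Check whether one of Country 1's strategies beats all alternatives regardless of what the opponent does.
A is not dominant: against V, B gives 6 > 0.
B is not dominant: against X, C gives 6 > 3.
C is not dominant: against V, A gives 0 > -5.
No single strategy is best against every opponent action.

None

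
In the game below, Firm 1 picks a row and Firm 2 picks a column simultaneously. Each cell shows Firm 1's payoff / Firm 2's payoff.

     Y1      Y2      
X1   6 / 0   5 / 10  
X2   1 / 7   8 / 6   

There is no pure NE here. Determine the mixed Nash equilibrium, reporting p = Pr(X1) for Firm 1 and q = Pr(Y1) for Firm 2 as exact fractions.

p = 1/11, q = 3/8

In a mixed NE each player is indifferent between their pure strategies, so the opponent's mix sets the indifference.
Firm 2 indifferent between Y1 and Y2: p·0 + (1−p)·7 = p·10 + (1−p)·6 ⟹ 7 + (-7)p = 6 + 4p ⟹ p = 1/11.
Firm 1 indifferent between X1 and X2: q·6 + (1−q)·5 = q·1 + (1−q)·8 ⟹ 5 + 1q = 8 + (-7)q ⟹ q = 3/8.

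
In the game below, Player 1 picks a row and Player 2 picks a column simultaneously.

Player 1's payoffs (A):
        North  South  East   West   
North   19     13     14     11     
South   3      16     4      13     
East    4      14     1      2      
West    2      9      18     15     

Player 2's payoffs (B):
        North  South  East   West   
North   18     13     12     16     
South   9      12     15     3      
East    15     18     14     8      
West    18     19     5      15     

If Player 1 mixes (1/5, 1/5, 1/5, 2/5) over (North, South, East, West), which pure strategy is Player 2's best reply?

Compute Player 2's expected payoff from each pure strategy against the given mix.
North: (1/5)·18 + (1/5)·9 + (1/5)·15 + (2/5)·18 = 78/5
South: (1/5)·13 + (1/5)·12 + (1/5)·18 + (2/5)·19 = 81/5
East: (1/5)·12 + (1/5)·15 + (1/5)·14 + (2/5)·5 = 51/5
West: (1/5)·16 + (1/5)·3 + (1/5)·8 + (2/5)·15 = 57/5
Highest expected payoff is 81/5, from South.

South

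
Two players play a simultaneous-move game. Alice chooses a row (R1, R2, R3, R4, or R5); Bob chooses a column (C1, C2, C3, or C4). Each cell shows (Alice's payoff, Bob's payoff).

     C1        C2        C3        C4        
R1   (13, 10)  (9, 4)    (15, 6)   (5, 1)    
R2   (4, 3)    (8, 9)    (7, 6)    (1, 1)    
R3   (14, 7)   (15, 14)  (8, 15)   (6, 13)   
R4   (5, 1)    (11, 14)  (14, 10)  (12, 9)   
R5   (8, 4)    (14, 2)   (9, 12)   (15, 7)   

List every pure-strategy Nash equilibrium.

Check mutual best responses: a cell is a NE iff neither player can gain by unilaterally deviating.
Alice's best responses — vs C1: R3 (payoff 14); vs C2: R3 (payoff 15); vs C3: R1 (payoff 15); vs C4: R5 (payoff 15).
Bob's best responses — vs R1: C1 (payoff 10); vs R2: C2 (payoff 9); vs R3: C3 (payoff 15); vs R4: C2 (payoff 14); vs R5: C3 (payoff 12).
No cell has both players best-responding. For instance, Alice's best reply to C3 is R1, but against R1 Bob prefers C1 over C3.

There is no pure-strategy Nash equilibrium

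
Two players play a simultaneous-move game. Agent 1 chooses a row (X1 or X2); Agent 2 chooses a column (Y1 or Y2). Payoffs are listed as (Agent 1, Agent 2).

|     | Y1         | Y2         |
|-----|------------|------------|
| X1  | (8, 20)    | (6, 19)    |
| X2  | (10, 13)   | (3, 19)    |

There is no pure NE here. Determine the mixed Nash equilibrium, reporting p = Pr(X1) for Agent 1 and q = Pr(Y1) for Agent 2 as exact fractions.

p = 6/7, q = 3/5

Each player's mixing probability is pinned down by making the *other* player indifferent.
Agent 2 indifferent between Y1 and Y2: p·20 + (1−p)·13 = p·19 + (1−p)·19 ⟹ 13 + 7p = 19 + 0p ⟹ p = 6/7.
Agent 1 indifferent between X1 and X2: q·8 + (1−q)·6 = q·10 + (1−q)·3 ⟹ 6 + 2q = 3 + 7q ⟹ q = 3/5.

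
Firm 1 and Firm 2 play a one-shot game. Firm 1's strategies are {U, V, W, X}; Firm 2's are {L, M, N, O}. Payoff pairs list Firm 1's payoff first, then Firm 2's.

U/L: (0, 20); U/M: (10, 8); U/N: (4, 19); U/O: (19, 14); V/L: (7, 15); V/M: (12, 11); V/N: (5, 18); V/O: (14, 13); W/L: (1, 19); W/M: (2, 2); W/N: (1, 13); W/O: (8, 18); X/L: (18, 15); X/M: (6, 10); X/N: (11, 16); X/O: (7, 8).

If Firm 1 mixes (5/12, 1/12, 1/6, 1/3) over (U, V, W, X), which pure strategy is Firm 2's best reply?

L

Compute Firm 2's expected payoff from each pure strategy against the given mix.
L: (5/12)·20 + (1/12)·15 + (1/6)·19 + (1/3)·15 = 71/4
M: (5/12)·8 + (1/12)·11 + (1/6)·2 + (1/3)·10 = 95/12
N: (5/12)·19 + (1/12)·18 + (1/6)·13 + (1/3)·16 = 203/12
O: (5/12)·14 + (1/12)·13 + (1/6)·18 + (1/3)·8 = 151/12
Highest expected payoff is 71/4, from L.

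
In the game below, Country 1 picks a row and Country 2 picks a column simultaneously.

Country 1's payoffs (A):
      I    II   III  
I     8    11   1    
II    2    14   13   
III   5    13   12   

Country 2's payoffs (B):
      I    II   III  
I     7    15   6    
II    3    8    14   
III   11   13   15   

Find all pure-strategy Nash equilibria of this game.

Check mutual best responses: a cell is a NE iff neither player can gain by unilaterally deviating.
Country 1's best responses — vs I: I (payoff 8); vs II: II (payoff 14); vs III: II (payoff 13).
Country 2's best responses — vs I: II (payoff 15); vs II: III (payoff 14); vs III: III (payoff 15).
The only mutual best response is (II, III); neither player gains by switching there.

(II, III)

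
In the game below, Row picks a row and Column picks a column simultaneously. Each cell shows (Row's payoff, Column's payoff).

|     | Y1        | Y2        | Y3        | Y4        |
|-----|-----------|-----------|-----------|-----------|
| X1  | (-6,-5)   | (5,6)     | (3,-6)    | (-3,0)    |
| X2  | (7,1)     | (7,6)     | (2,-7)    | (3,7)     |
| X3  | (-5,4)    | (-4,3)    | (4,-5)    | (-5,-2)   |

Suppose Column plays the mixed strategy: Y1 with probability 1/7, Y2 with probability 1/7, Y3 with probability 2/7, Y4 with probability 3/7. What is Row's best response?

Compute Row's expected payoff from each pure strategy against the given mix.
X1: (1/7)·(-6) + (1/7)·5 + (2/7)·3 + (3/7)·(-3) = -4/7
X2: (1/7)·7 + (1/7)·7 + (2/7)·2 + (3/7)·3 = 27/7
X3: (1/7)·(-5) + (1/7)·(-4) + (2/7)·4 + (3/7)·(-5) = -16/7
Highest expected payoff is 27/7, from X2.

X2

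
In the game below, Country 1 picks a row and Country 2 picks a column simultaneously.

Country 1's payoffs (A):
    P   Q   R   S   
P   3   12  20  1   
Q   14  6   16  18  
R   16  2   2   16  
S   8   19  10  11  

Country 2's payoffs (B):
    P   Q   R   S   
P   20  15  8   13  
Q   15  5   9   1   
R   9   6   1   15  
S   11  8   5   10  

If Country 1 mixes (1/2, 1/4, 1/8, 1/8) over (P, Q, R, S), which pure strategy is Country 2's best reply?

Compute Country 2's expected payoff from each pure strategy against the given mix.
P: (1/2)·20 + (1/4)·15 + (1/8)·9 + (1/8)·11 = 65/4
Q: (1/2)·15 + (1/4)·5 + (1/8)·6 + (1/8)·8 = 21/2
R: (1/2)·8 + (1/4)·9 + (1/8)·1 + (1/8)·5 = 7
S: (1/2)·13 + (1/4)·1 + (1/8)·15 + (1/8)·10 = 79/8
Highest expected payoff is 65/4, from P.

P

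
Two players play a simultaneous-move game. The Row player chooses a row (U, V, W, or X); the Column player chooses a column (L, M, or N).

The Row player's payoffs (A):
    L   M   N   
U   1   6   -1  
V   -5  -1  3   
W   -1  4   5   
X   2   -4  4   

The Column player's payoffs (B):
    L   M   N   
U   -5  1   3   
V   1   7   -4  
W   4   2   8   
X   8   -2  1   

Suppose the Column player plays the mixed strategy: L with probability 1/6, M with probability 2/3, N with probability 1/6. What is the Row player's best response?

The Row player's best reply maximizes expected payoff against the mix.
U: (1/6)·1 + (2/3)·6 + (1/6)·(-1) = 4
V: (1/6)·(-5) + (2/3)·(-1) + (1/6)·3 = -1
W: (1/6)·(-1) + (2/3)·4 + (1/6)·5 = 10/3
X: (1/6)·2 + (2/3)·(-4) + (1/6)·4 = -5/3
Highest expected payoff is 4, from U.

U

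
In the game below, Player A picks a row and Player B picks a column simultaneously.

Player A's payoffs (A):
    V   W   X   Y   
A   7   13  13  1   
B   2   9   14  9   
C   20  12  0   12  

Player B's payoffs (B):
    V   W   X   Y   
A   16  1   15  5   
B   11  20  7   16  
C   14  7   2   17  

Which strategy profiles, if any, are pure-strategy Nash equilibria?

(C, Y)

Check mutual best responses: a cell is a NE iff neither player can gain by unilaterally deviating.
Player A's best responses — vs V: C (payoff 20); vs W: A (payoff 13); vs X: B (payoff 14); vs Y: C (payoff 12).
Player B's best responses — vs A: V (payoff 16); vs B: W (payoff 20); vs C: Y (payoff 17).
The only mutual best response is (C, Y); neither player gains by switching there.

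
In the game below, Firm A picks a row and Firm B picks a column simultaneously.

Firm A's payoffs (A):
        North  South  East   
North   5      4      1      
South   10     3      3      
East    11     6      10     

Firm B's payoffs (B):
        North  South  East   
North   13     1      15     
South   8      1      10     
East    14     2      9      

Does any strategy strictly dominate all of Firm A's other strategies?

East

Check whether one of Firm A's strategies beats all alternatives regardless of what the opponent does.
East strictly dominates: vs North: 11 > each of {5, 10}; vs South: 6 > each of {4, 3}; vs East: 10 > each of {1, 3}.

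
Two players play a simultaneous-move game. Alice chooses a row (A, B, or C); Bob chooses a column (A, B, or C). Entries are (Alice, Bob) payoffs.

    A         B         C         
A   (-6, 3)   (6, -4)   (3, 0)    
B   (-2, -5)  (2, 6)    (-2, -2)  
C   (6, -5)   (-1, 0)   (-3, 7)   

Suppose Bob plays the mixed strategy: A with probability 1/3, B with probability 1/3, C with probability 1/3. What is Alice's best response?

A

Compute Alice's expected payoff from each pure strategy against the given mix.
A: (1/3)·(-6) + (1/3)·6 + (1/3)·3 = 1
B: (1/3)·(-2) + (1/3)·2 + (1/3)·(-2) = -2/3
C: (1/3)·6 + (1/3)·(-1) + (1/3)·(-3) = 2/3
Highest expected payoff is 1, from A.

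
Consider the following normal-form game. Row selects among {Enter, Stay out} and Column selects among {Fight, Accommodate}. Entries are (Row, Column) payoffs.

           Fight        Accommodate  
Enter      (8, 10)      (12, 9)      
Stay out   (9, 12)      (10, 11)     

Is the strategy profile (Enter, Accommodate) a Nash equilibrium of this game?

No

Holding Column at Accommodate: Row gets 12 from Enter, versus 10 from Stay out. No profitable deviation for Row.
Holding Row at Enter: Column gets 9 from Accommodate but could get 10 by switching to Fight. Column has a profitable deviation.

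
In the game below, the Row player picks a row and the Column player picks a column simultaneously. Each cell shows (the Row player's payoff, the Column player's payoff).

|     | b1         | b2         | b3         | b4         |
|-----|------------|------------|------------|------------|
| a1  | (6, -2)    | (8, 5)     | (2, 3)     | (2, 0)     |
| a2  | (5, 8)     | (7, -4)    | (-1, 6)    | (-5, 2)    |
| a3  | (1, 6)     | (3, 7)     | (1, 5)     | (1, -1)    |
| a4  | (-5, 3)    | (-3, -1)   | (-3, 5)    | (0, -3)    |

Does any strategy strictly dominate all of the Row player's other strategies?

a1

A strategy is strictly dominant if it gives the Row player a strictly higher payoff than every other strategy, against every choice by the opponent.
a1 strictly dominates: vs b1: 6 > each of {5, 1, -5}; vs b2: 8 > each of {7, 3, -3}; vs b3: 2 > each of {-1, 1, -3}; vs b4: 2 > each of {-5, 1, 0}.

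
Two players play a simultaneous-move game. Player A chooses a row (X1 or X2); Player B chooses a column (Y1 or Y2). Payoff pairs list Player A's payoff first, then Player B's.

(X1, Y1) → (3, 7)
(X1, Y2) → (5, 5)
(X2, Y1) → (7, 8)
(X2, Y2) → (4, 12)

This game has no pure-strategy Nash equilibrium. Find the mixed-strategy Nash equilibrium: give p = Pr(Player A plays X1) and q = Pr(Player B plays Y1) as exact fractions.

p = 2/3, q = 1/5

In a mixed NE each player is indifferent between their pure strategies, so the opponent's mix sets the indifference.
Player B indifferent between Y1 and Y2: p·7 + (1−p)·8 = p·5 + (1−p)·12 ⟹ 8 + (-1)p = 12 + (-7)p ⟹ p = 2/3.
Player A indifferent between X1 and X2: q·3 + (1−q)·5 = q·7 + (1−q)·4 ⟹ 5 + (-2)q = 4 + 3q ⟹ q = 1/5.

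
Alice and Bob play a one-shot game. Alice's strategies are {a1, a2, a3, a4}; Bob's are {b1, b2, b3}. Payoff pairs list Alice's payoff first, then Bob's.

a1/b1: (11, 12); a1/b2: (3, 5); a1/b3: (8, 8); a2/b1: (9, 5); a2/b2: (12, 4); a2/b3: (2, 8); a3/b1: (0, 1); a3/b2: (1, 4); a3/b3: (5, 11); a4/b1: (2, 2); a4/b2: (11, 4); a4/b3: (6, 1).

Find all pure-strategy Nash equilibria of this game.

Check mutual best responses: a cell is a NE iff neither player can gain by unilaterally deviating.
Alice's best responses — vs b1: a1 (payoff 11); vs b2: a2 (payoff 12); vs b3: a1 (payoff 8).
Bob's best responses — vs a1: b1 (payoff 12); vs a2: b3 (payoff 8); vs a3: b3 (payoff 11); vs a4: b2 (payoff 4).
The only mutual best response is (a1, b1); neither player gains by switching there.

(a1, b1)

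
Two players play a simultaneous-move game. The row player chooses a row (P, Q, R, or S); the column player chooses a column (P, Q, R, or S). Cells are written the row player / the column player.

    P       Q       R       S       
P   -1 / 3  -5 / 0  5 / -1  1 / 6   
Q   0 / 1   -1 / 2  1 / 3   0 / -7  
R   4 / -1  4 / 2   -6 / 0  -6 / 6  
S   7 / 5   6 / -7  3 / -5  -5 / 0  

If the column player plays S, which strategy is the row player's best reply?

P

With the column player fixed at S, the row player's payoffs are: P → 1, Q → 0, R → -6, S → -5.
The maximum is 1, achieved by P.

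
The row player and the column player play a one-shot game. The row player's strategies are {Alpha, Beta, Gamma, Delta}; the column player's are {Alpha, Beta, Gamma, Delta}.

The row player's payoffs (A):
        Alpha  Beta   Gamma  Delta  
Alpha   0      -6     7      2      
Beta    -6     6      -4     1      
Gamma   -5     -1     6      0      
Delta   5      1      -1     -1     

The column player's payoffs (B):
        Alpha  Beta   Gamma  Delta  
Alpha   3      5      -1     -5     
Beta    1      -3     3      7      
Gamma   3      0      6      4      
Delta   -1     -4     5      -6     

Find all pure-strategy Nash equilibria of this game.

None

Find each player's best response to every opponent strategy; NE are the intersections.
The row player's best responses — vs Alpha: Delta (payoff 5); vs Beta: Beta (payoff 6); vs Gamma: Alpha (payoff 7); vs Delta: Alpha (payoff 2).
The column player's best responses — vs Alpha: Beta (payoff 5); vs Beta: Delta (payoff 7); vs Gamma: Gamma (payoff 6); vs Delta: Gamma (payoff 5).
No cell has both players best-responding. For instance, the row player's best reply to Gamma is Alpha, but against Alpha the column player prefers Beta over Gamma.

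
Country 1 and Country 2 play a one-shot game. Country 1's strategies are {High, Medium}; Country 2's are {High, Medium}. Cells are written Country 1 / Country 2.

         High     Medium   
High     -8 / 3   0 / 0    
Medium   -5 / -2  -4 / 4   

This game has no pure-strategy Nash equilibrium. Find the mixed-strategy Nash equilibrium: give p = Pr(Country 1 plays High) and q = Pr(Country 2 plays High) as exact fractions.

p = 2/3, q = 4/7

In a mixed NE each player is indifferent between their pure strategies, so the opponent's mix sets the indifference.
Country 2 indifferent between High and Medium: p·3 + (1−p)·(-2) = p·0 + (1−p)·4 ⟹ (-2) + 5p = 4 + (-4)p ⟹ p = 2/3.
Country 1 indifferent between High and Medium: q·(-8) + (1−q)·0 = q·(-5) + (1−q)·(-4) ⟹ 0 + (-8)q = (-4) + (-1)q ⟹ q = 4/7.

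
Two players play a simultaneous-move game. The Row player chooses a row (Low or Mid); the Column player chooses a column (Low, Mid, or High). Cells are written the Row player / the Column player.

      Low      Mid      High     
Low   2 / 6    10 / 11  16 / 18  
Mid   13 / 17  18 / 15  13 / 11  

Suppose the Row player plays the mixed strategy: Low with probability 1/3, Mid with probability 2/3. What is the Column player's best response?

Compute the Column player's expected payoff from each pure strategy against the given mix.
Low: (1/3)·6 + (2/3)·17 = 40/3
Mid: (1/3)·11 + (2/3)·15 = 41/3
High: (1/3)·18 + (2/3)·11 = 40/3
Highest expected payoff is 41/3, from Mid.

Mid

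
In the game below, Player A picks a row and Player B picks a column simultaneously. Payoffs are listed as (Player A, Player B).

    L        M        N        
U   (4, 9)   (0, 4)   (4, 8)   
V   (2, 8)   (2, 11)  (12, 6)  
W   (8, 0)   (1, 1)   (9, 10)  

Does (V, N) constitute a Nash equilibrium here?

No

Holding Player B at N: Player A gets 12 from V, versus 4 from U, 9 from W. No profitable deviation for Player A.
Holding Player A at V: Player B gets 6 from N but could get 11 by switching to M. Player B has a profitable deviation.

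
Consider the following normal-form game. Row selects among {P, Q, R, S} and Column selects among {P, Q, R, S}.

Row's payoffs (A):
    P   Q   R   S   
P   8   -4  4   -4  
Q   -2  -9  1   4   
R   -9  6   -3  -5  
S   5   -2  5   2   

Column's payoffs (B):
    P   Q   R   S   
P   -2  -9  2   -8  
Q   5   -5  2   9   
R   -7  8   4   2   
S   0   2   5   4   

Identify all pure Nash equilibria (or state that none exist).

Find each player's best response to every opponent strategy; NE are the intersections.
Row's best responses — vs P: P (payoff 8); vs Q: R (payoff 6); vs R: S (payoff 5); vs S: Q (payoff 4).
Column's best responses — vs P: R (payoff 2); vs Q: S (payoff 9); vs R: Q (payoff 8); vs S: R (payoff 5).
Mutual best responses occur at (Q, S), (R, Q), and (S, R); at each, neither player gains by switching.

(Q, S), (R, Q), and (S, R)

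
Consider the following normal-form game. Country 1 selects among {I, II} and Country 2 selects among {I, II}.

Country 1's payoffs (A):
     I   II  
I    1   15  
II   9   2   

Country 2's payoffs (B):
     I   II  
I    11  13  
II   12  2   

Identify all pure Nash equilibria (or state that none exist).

A profile is a Nash equilibrium when each player is best-responding to the other.
Country 1's best responses — vs I: II (payoff 9); vs II: I (payoff 15).
Country 2's best responses — vs I: II (payoff 13); vs II: I (payoff 12).
Mutual best responses occur at (I, II) and (II, I); at each, neither player gains by switching.

(I, II) and (II, I)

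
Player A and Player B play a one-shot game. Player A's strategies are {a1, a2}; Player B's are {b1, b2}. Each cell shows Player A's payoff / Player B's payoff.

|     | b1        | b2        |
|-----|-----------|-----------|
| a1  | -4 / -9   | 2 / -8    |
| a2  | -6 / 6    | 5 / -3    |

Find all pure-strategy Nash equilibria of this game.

No pure-strategy Nash equilibrium

Find each player's best response to every opponent strategy; NE are the intersections.
Player A's best responses — vs b1: a1 (payoff -4); vs b2: a2 (payoff 5).
Player B's best responses — vs a1: b2 (payoff -8); vs a2: b1 (payoff 6).
No cell has both players best-responding. For instance, Player A's best reply to b1 is a1, but against a1 Player B prefers b2 over b1.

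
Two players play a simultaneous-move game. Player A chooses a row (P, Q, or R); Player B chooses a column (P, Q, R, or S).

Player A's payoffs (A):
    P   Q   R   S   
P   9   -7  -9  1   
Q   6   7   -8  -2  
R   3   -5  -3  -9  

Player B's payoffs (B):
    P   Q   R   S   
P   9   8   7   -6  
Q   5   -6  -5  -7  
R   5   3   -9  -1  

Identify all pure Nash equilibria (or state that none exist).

(P, P)

Find each player's best response to every opponent strategy; NE are the intersections.
Player A's best responses — vs P: P (payoff 9); vs Q: Q (payoff 7); vs R: R (payoff -3); vs S: P (payoff 1).
Player B's best responses — vs P: P (payoff 9); vs Q: P (payoff 5); vs R: P (payoff 5).
The only mutual best response is (P, P); neither player gains by switching there.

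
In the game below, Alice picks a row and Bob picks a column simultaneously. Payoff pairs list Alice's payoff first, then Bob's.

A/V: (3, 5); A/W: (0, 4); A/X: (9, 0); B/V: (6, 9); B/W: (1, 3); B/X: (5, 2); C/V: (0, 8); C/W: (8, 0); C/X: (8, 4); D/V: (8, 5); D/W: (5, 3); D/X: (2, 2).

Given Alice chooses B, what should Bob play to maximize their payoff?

V

With Alice fixed at B, Bob's payoffs are: V → 9, W → 3, X → 2.
The maximum is 9, achieved by V.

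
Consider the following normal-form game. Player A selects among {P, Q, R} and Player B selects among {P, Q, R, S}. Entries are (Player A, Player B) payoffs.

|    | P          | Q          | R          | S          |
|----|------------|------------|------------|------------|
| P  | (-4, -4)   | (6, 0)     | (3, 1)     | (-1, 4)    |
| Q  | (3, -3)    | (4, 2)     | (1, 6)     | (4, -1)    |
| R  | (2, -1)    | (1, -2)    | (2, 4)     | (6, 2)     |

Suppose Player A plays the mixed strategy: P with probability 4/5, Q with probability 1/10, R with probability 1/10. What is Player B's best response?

Compute Player B's expected payoff from each pure strategy against the given mix.
P: (4/5)·(-4) + (1/10)·(-3) + (1/10)·(-1) = -18/5
Q: (4/5)·0 + (1/10)·2 + (1/10)·(-2) = 0
R: (4/5)·1 + (1/10)·6 + (1/10)·4 = 9/5
S: (4/5)·4 + (1/10)·(-1) + (1/10)·2 = 33/10
Highest expected payoff is 33/10, from S.

S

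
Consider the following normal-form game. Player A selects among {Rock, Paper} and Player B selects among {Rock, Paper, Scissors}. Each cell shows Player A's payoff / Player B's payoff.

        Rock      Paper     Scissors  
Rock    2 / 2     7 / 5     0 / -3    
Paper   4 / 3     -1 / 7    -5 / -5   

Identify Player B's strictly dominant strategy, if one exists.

A strategy is strictly dominant if it gives Player B a strictly higher payoff than every other strategy, against every choice by the opponent.
Paper strictly dominates: vs Rock: 5 > each of {2, -3}; vs Paper: 7 > each of {3, -5}.

Paper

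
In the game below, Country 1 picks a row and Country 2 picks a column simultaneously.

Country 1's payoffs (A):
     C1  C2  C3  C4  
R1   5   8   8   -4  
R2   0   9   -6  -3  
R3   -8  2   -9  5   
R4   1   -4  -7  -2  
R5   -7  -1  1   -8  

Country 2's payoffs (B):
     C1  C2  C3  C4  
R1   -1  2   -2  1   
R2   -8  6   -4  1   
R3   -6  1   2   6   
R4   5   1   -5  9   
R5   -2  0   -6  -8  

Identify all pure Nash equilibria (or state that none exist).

(R2, C2) and (R3, C4)

Find each player's best response to every opponent strategy; NE are the intersections.
Country 1's best responses — vs C1: R1 (payoff 5); vs C2: R2 (payoff 9); vs C3: R1 (payoff 8); vs C4: R3 (payoff 5).
Country 2's best responses — vs R1: C2 (payoff 2); vs R2: C2 (payoff 6); vs R3: C4 (payoff 6); vs R4: C4 (payoff 9); vs R5: C2 (payoff 0).
Mutual best responses occur at (R2, C2) and (R3, C4); at each, neither player gains by switching.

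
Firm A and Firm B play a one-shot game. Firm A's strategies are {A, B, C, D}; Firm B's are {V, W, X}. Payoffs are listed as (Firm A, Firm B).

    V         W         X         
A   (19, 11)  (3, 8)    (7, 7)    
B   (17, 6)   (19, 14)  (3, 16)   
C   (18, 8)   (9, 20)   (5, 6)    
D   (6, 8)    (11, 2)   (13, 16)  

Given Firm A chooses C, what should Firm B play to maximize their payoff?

W

With Firm A fixed at C, Firm B's payoffs are: V → 8, W → 20, X → 6.
The maximum is 20, achieved by W.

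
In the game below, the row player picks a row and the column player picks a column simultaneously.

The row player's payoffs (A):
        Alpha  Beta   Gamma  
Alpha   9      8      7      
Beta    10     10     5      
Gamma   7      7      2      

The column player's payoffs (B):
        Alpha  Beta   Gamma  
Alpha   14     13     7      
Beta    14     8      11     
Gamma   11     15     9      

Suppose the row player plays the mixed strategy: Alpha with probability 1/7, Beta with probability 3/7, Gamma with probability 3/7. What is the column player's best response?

Alpha

The column player's best reply maximizes expected payoff against the mix.
Alpha: (1/7)·14 + (3/7)·14 + (3/7)·11 = 89/7
Beta: (1/7)·13 + (3/7)·8 + (3/7)·15 = 82/7
Gamma: (1/7)·7 + (3/7)·11 + (3/7)·9 = 67/7
Highest expected payoff is 89/7, from Alpha.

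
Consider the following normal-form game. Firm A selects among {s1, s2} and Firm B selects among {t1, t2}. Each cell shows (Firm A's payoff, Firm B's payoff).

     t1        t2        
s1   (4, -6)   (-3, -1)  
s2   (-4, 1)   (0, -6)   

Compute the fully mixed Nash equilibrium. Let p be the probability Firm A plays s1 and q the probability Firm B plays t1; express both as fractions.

In a mixed NE each player is indifferent between their pure strategies, so the opponent's mix sets the indifference.
Firm B indifferent between t1 and t2: p·(-6) + (1−p)·1 = p·(-1) + (1−p)·(-6) ⟹ 1 + (-7)p = (-6) + 5p ⟹ p = 7/12.
Firm A indifferent between s1 and s2: q·4 + (1−q)·(-3) = q·(-4) + (1−q)·0 ⟹ (-3) + 7q = 0 + (-4)q ⟹ q = 3/11.

p = 7/12, q = 3/11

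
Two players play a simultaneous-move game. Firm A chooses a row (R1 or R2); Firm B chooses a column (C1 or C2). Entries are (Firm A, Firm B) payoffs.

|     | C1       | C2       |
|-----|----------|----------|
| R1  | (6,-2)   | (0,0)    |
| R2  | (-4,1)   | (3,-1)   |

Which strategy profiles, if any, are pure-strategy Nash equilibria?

None

A profile is a Nash equilibrium when each player is best-responding to the other.
Firm A's best responses — vs C1: R1 (payoff 6); vs C2: R2 (payoff 3).
Firm B's best responses — vs R1: C2 (payoff 0); vs R2: C1 (payoff 1).
No cell has both players best-responding. For instance, Firm A's best reply to C1 is R1, but against R1 Firm B prefers C2 over C1.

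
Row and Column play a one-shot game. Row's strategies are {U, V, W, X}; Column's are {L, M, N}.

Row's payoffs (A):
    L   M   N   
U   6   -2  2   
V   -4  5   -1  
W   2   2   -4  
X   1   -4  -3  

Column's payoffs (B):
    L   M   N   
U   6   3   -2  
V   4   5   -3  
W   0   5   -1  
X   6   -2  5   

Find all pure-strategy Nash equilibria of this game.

Check mutual best responses: a cell is a NE iff neither player can gain by unilaterally deviating.
Row's best responses — vs L: U (payoff 6); vs M: V (payoff 5); vs N: U (payoff 2).
Column's best responses — vs U: L (payoff 6); vs V: M (payoff 5); vs W: M (payoff 5); vs X: L (payoff 6).
Mutual best responses occur at (U, L) and (V, M); at each, neither player gains by switching.

(U, L) and (V, M)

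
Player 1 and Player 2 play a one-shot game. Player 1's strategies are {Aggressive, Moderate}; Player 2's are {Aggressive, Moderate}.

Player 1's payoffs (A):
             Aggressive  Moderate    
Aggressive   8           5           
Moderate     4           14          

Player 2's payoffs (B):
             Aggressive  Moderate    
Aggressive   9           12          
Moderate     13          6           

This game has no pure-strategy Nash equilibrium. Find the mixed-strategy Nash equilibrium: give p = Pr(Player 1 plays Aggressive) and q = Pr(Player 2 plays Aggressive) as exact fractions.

p = 7/10, q = 9/13

In a mixed NE each player is indifferent between their pure strategies, so the opponent's mix sets the indifference.
Player 2 indifferent between Aggressive and Moderate: p·9 + (1−p)·13 = p·12 + (1−p)·6 ⟹ 13 + (-4)p = 6 + 6p ⟹ p = 7/10.
Player 1 indifferent between Aggressive and Moderate: q·8 + (1−q)·5 = q·4 + (1−q)·14 ⟹ 5 + 3q = 14 + (-10)q ⟹ q = 9/13.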